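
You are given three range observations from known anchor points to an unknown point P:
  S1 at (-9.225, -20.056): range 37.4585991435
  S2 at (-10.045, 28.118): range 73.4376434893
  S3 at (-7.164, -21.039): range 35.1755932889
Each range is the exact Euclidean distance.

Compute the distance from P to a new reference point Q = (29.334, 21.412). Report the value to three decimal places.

58.434

eq1: (x + 9.225)² + (y + 20.056)² = 37.4585991435²
eq2: (x + 10.045)² + (y − 28.118)² = 73.4376434893²
eq3: (x + 7.164)² + (y + 21.039)² = 35.1755932889²
eq3−eq2, eq3−eq1 (x²,y² cancel):
  -5.762·x + 98.314·y = -3758.203586
  -4.122·x + 1.966·y = -172.442943
det = -5.762·1.966 − 98.314·-4.122 = 393.922216
x = (-3758.203586·1.966 − 98.314·-172.442943) / 393.922216 = 24.281259
y = (-5.762·-172.442943 − -3758.203586·-4.122) / 393.922216 = -36.803456
|P − Q| = √((24.281259 − 29.334)² + (-36.803456 − 21.412)²) = 58.434318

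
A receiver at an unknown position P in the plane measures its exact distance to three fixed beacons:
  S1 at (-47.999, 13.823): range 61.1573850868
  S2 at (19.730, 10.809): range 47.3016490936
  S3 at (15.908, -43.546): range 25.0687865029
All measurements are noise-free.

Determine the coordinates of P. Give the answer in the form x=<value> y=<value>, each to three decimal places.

eq1: (x + 47.999)² + (y − 13.823)² = 61.1573850868²
eq2: (x − 19.730)² + (y − 10.809)² = 47.3016490936²
eq3: (x − 15.908)² + (y + 43.546)² = 25.0687865029²
eq2−eq3, eq2−eq1 (x²,y² cancel):
  -7.644·x − 108.710·y = 3252.213149
  -135.458·x + 6.028·y = 486.092205
det = -7.644·6.028 − -108.710·-135.458 = -14771.717212
x = (3252.213149·6.028 − -108.710·486.092205) / -14771.717212 = -4.904469
y = (-7.644·486.092205 − 3252.213149·-135.458) / -14771.717212 = -29.571552

x=-4.904 y=-29.572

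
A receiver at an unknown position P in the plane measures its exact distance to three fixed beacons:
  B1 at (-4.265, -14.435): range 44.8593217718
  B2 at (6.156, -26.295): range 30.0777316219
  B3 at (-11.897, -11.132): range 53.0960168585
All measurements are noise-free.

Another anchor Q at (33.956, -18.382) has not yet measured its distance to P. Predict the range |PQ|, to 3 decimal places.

eq1: (x + 4.265)² + (y + 14.435)² = 44.8593217718²
eq2: (x − 6.156)² + (y + 26.295)² = 30.0777316219²
eq3: (x + 11.897)² + (y + 11.132)² = 53.0960168585²
eq1−eq3, eq1−eq2 (x²,y² cancel):
  -15.264·x + 6.606·y = -767.927673
  20.842·x − 23.720·y = 1610.452721
det = -15.264·-23.720 − 6.606·20.842 = 224.379828
x = (-767.927673·-23.720 − 6.606·1610.452721) / 224.379828 = 33.766822
y = (-15.264·1610.452721 − -767.927673·20.842) / 224.379828 = -38.224478
|P − Q| = √((33.766822 − 33.956)² + (-38.224478 − -18.382)²) = 19.843380

19.843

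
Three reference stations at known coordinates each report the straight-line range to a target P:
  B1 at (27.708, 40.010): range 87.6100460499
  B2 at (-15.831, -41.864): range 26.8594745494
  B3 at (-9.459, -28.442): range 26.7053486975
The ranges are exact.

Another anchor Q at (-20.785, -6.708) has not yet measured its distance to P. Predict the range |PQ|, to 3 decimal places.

eq1: (x − 27.708)² + (y − 40.010)² = 87.6100460499²
eq2: (x + 15.831)² + (y + 41.864)² = 26.8594745494²
eq3: (x + 9.459)² + (y + 28.442)² = 26.7053486975²
eq1−eq2, eq1−eq3 (x²,y² cancel):
  -87.078·x − 163.748·y = 6588.770489
  -74.334·x − 136.904·y = 5492.231201
det = -87.078·-136.904 − -163.748·-74.334 = -250.717320
x = (6588.770489·-136.904 − -163.748·5492.231201) / -250.717320 = 10.717889
y = (-87.078·5492.231201 − 6588.770489·-74.334) / -250.717320 = -45.936822
|P − Q| = √((10.717889 − -20.785)² + (-45.936822 − -6.708)²) = 50.312349

50.312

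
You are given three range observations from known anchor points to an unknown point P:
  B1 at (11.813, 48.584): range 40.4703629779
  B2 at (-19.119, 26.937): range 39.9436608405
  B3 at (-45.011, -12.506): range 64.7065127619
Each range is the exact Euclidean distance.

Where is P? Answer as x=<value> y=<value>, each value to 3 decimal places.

x=16.240 y=8.357

eq1: (x − 11.813)² + (y − 48.584)² = 40.4703629779²
eq2: (x + 19.119)² + (y − 26.937)² = 39.9436608405²
eq3: (x + 45.011)² + (y + 12.506)² = 64.7065127619²
eq2−eq1, eq2−eq3 (x²,y² cancel):
  61.864·x + 43.294·y = 1366.459657
  -51.784·x − 78.886·y = -1500.184725
det = 61.864·-78.886 − 43.294·-51.784 = -2638.267008
x = (1366.459657·-78.886 − 43.294·-1500.184725) / -2638.267008 = 16.240031
y = (61.864·-1500.184725 − 1366.459657·-51.784) / -2638.267008 = 8.356501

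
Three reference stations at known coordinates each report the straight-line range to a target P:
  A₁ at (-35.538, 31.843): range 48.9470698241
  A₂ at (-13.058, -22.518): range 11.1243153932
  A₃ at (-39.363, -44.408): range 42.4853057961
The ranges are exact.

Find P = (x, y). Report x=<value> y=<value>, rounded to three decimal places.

eq1: (x + 35.538)² + (y − 31.843)² = 48.9470698241²
eq2: (x + 13.058)² + (y + 22.518)² = 11.1243153932²
eq3: (x + 39.363)² + (y + 44.408)² = 42.4853057961²
eq2−eq1, eq2−eq3 (x²,y² cancel):
  -44.960·x + 108.722·y = -672.710846
  -52.610·x − 43.780·y = 1162.693729
det = -44.960·-43.780 − 108.722·-52.610 = 7688.213220
x = (-672.710846·-43.780 − 108.722·1162.693729) / 7688.213220 = -12.611397
y = (-44.960·1162.693729 − -672.710846·-52.610) / 7688.213220 = -11.402653

x=-12.611 y=-11.403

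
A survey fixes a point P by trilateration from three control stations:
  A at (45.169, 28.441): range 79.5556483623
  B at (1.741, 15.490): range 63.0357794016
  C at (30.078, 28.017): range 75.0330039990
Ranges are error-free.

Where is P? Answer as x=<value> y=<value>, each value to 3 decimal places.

x=16.539 y=-45.784

eq1: (x − 45.169)² + (y − 28.441)² = 79.5556483623²
eq2: (x − 1.741)² + (y − 15.490)² = 63.0357794016²
eq3: (x − 30.078)² + (y − 28.017)² = 75.0330039990²
eq2−eq3, eq2−eq1 (x²,y² cancel):
  56.674·x + 25.054·y = -209.775012
  86.856·x + 25.902·y = 250.566159
det = 56.674·25.902 − 25.054·86.856 = -708.120276
x = (-209.775012·25.902 − 25.054·250.566159) / -708.120276 = 16.538542
y = (56.674·250.566159 − -209.775012·86.856) / -708.120276 = -45.784320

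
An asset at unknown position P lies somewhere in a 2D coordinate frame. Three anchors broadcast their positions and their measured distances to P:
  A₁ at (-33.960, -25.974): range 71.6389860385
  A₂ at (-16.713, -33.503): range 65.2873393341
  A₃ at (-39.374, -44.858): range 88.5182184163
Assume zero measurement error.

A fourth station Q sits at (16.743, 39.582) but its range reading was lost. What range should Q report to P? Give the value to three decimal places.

eq1: (x + 33.960)² + (y + 25.974)² = 71.6389860385²
eq2: (x + 16.713)² + (y + 33.503)² = 65.2873393341²
eq3: (x + 39.374)² + (y + 44.858)² = 88.5182184163²
eq2−eq1, eq2−eq3 (x²,y² cancel):
  -34.494·x + 15.058·y = -443.552745
  -45.322·x − 22.710·y = -1412.261652
det = -34.494·-22.710 − 15.058·-45.322 = 1465.817416
x = (-443.552745·-22.710 − 15.058·-1412.261652) / 1465.817416 = 21.379824
y = (-34.494·-1412.261652 − -443.552745·-45.322) / 1465.817416 = 19.519386
|P − Q| = √((21.379824 − 16.743)² + (19.519386 − 39.582)²) = 20.591470

20.591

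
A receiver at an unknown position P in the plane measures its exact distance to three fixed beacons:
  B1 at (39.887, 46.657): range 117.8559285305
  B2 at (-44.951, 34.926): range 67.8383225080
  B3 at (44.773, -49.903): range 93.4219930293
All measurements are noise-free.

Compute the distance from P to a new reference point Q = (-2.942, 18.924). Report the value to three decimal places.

eq1: (x − 39.887)² + (y − 46.657)² = 117.8559285305²
eq2: (x + 44.951)² + (y − 34.926)² = 67.8383225080²
eq3: (x − 44.773)² + (y + 49.903)² = 93.4219930293²
eq1−eq2, eq1−eq3 (x²,y² cancel):
  -169.676·x − 23.462·y = 8760.551348
  9.772·x − 193.120·y = 5889.433628
det = -169.676·-193.120 − -23.462·9.772 = 32997.099784
x = (8760.551348·-193.120 − -23.462·5889.433628) / 32997.099784 = -47.084738
y = (-169.676·5889.433628 − 8760.551348·9.772) / 32997.099784 = -32.878758
|P − Q| = √((-47.084738 − -2.942)² + (-32.878758 − 18.924)²) = 68.059584

68.060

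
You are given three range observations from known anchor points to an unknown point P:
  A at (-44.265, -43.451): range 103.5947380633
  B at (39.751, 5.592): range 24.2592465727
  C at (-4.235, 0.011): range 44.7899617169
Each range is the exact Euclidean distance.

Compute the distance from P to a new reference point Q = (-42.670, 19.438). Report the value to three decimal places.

eq1: (x + 44.265)² + (y + 43.451)² = 103.5947380633²
eq2: (x − 39.751)² + (y − 5.592)² = 24.2592465727²
eq3: (x + 4.235)² + (y − 0.011)² = 44.7899617169²
eq1−eq2, eq1−eq3 (x²,y² cancel):
  168.032·x + 98.086·y = 7907.391549
  80.060·x + 86.924·y = 4896.284804
det = 168.032·86.924 − 98.086·80.060 = 6753.248408
x = (7907.391549·86.924 − 98.086·4896.284804) / 6753.248408 = 30.664519
y = (168.032·4896.284804 − 7907.391549·80.060) / 6753.248408 = 28.085263
|P − Q| = √((30.664519 − -42.670)² + (28.085263 − 19.438)²) = 73.842581

73.843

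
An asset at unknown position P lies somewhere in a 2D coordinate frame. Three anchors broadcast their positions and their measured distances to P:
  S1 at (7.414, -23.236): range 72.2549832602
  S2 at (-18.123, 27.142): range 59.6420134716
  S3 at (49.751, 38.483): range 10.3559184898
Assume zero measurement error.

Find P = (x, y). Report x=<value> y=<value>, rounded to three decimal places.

x=39.801 y=41.354

eq1: (x − 7.414)² + (y + 23.236)² = 72.2549832602²
eq2: (x + 18.123)² + (y − 27.142)² = 59.6420134716²
eq3: (x − 49.751)² + (y − 38.483)² = 10.3559184898²
eq1−eq2, eq1−eq3 (x²,y² cancel):
  -51.074·x + 100.756·y = 2133.865036
  84.674·x + 123.438·y = 8474.761756
det = -51.074·123.438 − 100.756·84.674 = -14835.885956
x = (2133.865036·123.438 − 100.756·8474.761756) / -14835.885956 = 39.800998
y = (-51.074·8474.761756 − 2133.865036·84.674) / -14835.885956 = 41.353976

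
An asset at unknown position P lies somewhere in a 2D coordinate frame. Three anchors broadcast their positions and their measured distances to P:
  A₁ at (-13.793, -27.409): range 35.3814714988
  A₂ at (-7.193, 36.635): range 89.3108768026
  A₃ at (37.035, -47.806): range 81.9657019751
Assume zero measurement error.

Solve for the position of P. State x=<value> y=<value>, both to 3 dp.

x=-44.858 y=-44.345

eq1: (x + 13.793)² + (y + 27.409)² = 35.3814714988²
eq2: (x + 7.193)² + (y − 36.635)² = 89.3108768026²
eq3: (x − 37.035)² + (y + 47.806)² = 81.9657019751²
eq1−eq2, eq1−eq3 (x²,y² cancel):
  13.200·x + 128.088·y = -6272.221846
  101.656·x − 40.794·y = -2751.023044
det = 13.200·-40.794 − 128.088·101.656 = -13559.394528
x = (-6272.221846·-40.794 − 128.088·-2751.023044) / -13559.394528 = -44.857612
y = (13.200·-2751.023044 − -6272.221846·101.656) / -13559.394528 = -44.345305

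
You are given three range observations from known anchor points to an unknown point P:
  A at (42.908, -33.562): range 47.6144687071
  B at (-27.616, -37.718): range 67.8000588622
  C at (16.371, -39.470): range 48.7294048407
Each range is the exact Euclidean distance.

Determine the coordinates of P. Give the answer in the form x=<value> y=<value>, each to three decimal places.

eq1: (x − 42.908)² + (y + 33.562)² = 47.6144687071²
eq2: (x + 27.616)² + (y + 37.718)² = 67.8000588622²
eq3: (x − 16.371)² + (y + 39.470)² = 48.7294048407²
eq3−eq2, eq3−eq1 (x²,y² cancel):
  -87.974·x + 3.504·y = -1862.892647
  53.074·x + 11.816·y = 1249.031033
det = -87.974·11.816 − 3.504·53.074 = -1225.472080
x = (-1862.892647·11.816 − 3.504·1249.031033) / -1225.472080 = 21.533370
y = (-87.974·1249.031033 − -1862.892647·53.074) / -1225.472080 = 8.985184

x=21.533 y=8.985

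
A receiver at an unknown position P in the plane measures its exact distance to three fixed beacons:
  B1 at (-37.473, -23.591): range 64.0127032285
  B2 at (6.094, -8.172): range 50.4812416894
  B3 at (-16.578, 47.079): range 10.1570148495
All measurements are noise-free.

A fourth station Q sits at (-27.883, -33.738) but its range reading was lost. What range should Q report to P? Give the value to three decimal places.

eq1: (x + 37.473)² + (y + 23.591)² = 64.0127032285²
eq2: (x − 6.094)² + (y + 8.172)² = 50.4812416894²
eq3: (x + 16.578)² + (y − 47.079)² = 10.1570148495²
eq3−eq2, eq3−eq1 (x²,y² cancel):
  45.344·x − 110.502·y = -4832.534717
  -41.790·x − 141.340·y = -4524.962539
det = 45.344·-141.340 − -110.502·-41.790 = -11026.799540
x = (-4832.534717·-141.340 − -110.502·-4524.962539) / -11026.799540 = -16.597114
y = (45.344·-4524.962539 − -4832.534717·-41.790) / -11026.799540 = 36.922003
|P − Q| = √((-16.597114 − -27.883)² + (36.922003 − -33.738)²) = 71.555624

71.556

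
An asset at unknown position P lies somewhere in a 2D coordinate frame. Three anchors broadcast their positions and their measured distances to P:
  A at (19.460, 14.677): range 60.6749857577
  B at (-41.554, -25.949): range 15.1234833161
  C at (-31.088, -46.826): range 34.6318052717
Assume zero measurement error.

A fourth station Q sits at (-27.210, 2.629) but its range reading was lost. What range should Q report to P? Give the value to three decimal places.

eq1: (x − 19.460)² + (y − 14.677)² = 60.6749857577²
eq2: (x + 41.554)² + (y + 25.949)² = 15.1234833161²
eq3: (x + 31.088)² + (y + 46.826)² = 34.6318052717²
eq1−eq2, eq1−eq3 (x²,y² cancel):
  -122.028·x − 81.252·y = 5258.713737
  -101.096·x − 123.006·y = 5047.124051
det = -122.028·-123.006 − -81.252·-101.096 = 6795.923976
x = (5258.713737·-123.006 − -81.252·5047.124051) / 6795.923976 = -34.839180
y = (-122.028·5047.124051 − 5258.713737·-101.096) / 6795.923976 = -12.397951
|P − Q| = √((-34.839180 − -27.210)² + (-12.397951 − 2.629)²) = 16.852704

16.853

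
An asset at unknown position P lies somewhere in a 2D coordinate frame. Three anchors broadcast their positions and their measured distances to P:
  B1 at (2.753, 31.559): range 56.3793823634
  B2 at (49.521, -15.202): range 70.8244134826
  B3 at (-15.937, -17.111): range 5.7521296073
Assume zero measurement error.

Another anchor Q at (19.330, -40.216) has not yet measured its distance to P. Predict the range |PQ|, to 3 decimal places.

45.498

eq1: (x − 2.753)² + (y − 31.559)² = 56.3793823634²
eq2: (x − 49.521)² + (y + 15.202)² = 70.8244134826²
eq3: (x + 15.937)² + (y + 17.111)² = 5.7521296073²
eq1−eq3, eq1−eq2 (x²,y² cancel):
  -37.380·x − 97.340·y = 2688.772561
  93.536·x − 93.522·y = -157.582034
det = -37.380·-93.522 − -97.340·93.536 = 12600.646600
x = (2688.772561·-93.522 − -97.340·-157.582034) / 12600.646600 = -21.173391
y = (-37.380·-157.582034 − 2688.772561·93.536) / 12600.646600 = -19.491588
|P − Q| = √((-21.173391 − 19.330)² + (-19.491588 − -40.216)²) = 45.497538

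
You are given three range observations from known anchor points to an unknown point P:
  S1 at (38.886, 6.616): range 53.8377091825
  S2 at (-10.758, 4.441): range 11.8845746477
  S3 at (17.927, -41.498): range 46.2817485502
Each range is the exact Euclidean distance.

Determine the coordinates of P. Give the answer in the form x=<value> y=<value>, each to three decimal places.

x=-13.149 y=-7.201

eq1: (x − 38.886)² + (y − 6.616)² = 53.8377091825²
eq2: (x + 10.758)² + (y − 4.441)² = 11.8845746477²
eq3: (x − 17.927)² + (y + 41.498)² = 46.2817485502²
eq2−eq1, eq2−eq3 (x²,y² cancel):
  99.288·x + 4.350·y = -1336.820408
  57.370·x − 91.878·y = -92.752846
det = 99.288·-91.878 − 4.350·57.370 = -9371.942364
x = (-1336.820408·-91.878 − 4.350·-92.752846) / -9371.942364 = -13.148593
y = (99.288·-92.752846 − -1336.820408·57.370) / -9371.942364 = -7.200657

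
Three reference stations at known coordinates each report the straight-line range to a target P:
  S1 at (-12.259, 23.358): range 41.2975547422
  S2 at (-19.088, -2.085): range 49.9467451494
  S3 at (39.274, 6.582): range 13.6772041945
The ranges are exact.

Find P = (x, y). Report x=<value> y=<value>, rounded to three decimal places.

eq1: (x + 12.259)² + (y − 23.358)² = 41.2975547422²
eq2: (x + 19.088)² + (y + 2.085)² = 49.9467451494²
eq3: (x − 39.274)² + (y − 6.582)² = 13.6772041945²
eq3−eq1, eq3−eq2 (x²,y² cancel):
  -103.066·x + 33.552·y = -2408.312668
  -116.724·x − 17.334·y = -3524.682267
det = -103.066·-17.334 − 33.552·-116.724 = 5702.869692
x = (-2408.312668·-17.334 − 33.552·-3524.682267) / 5702.869692 = 28.057073
y = (-103.066·-3524.682267 − -2408.312668·-116.724) / 5702.869692 = 14.408012

x=28.057 y=14.408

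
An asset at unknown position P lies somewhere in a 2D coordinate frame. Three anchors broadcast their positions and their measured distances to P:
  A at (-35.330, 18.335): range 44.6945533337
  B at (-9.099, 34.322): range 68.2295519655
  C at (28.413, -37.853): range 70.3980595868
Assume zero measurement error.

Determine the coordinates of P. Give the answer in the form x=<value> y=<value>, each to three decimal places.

x=-40.980 y=-26.001

eq1: (x + 35.330)² + (y − 18.335)² = 44.6945533337²
eq2: (x + 9.099)² + (y − 34.322)² = 68.2295519655²
eq3: (x − 28.413)² + (y + 37.853)² = 70.3980595868²
eq2−eq1, eq2−eq3 (x²,y² cancel):
  -52.462·x − 31.974·y = 2981.258304
  75.024·x − 144.350·y = 678.741661
det = -52.462·-144.350 − -31.974·75.024 = 9971.707076
x = (2981.258304·-144.350 − -31.974·678.741661) / 9971.707076 = -40.980200
y = (-52.462·678.741661 − 2981.258304·75.024) / 9971.707076 = -26.000971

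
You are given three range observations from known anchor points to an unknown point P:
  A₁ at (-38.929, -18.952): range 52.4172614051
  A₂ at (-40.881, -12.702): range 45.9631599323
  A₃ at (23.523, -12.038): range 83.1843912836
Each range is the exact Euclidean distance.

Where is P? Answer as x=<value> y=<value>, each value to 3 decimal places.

eq1: (x + 38.929)² + (y + 18.952)² = 52.4172614051²
eq2: (x + 40.881)² + (y + 12.702)² = 45.9631599323²
eq3: (x − 23.523)² + (y + 12.038)² = 83.1843912836²
eq1−eq2, eq1−eq3 (x²,y² cancel):
  -3.904·x + 12.500·y = 592.908842
  124.904·x + 13.828·y = -5348.474032
det = -3.904·13.828 − 12.500·124.904 = -1615.284512
x = (592.908842·13.828 − 12.500·-5348.474032) / -1615.284512 = -46.465293
y = (-3.904·-5348.474032 − 592.908842·124.904) / -1615.284512 = 32.920667

x=-46.465 y=32.921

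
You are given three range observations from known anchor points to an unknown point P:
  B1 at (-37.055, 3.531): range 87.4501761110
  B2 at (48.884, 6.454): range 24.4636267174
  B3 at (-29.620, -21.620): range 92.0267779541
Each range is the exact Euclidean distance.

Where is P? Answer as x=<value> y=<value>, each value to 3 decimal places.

eq1: (x + 37.055)² + (y − 3.531)² = 87.4501761110²
eq2: (x − 48.884)² + (y − 6.454)² = 24.4636267174²
eq3: (x + 29.620)² + (y + 21.620)² = 92.0267779541²
eq3−eq2, eq3−eq1 (x²,y² cancel):
  157.008·x + 56.148·y = 8956.989600
  -14.870·x + 50.302·y = 862.166745
det = 157.008·50.302 − 56.148·-14.870 = 8732.737176
x = (8956.989600·50.302 − 56.148·862.166745) / 8732.737176 = 46.050344
y = (157.008·862.166745 − 8956.989600·-14.870) / 8732.737176 = 30.752959

x=46.050 y=30.753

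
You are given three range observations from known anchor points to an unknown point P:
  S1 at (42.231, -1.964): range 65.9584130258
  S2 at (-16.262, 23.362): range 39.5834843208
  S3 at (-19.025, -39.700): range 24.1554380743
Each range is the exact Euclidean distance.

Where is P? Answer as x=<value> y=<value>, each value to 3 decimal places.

x=-22.268 y=-15.763

eq1: (x − 42.231)² + (y + 1.964)² = 65.9584130258²
eq2: (x + 16.262)² + (y − 23.362)² = 39.5834843208²
eq3: (x + 19.025)² + (y + 39.700)² = 24.1554380743²
eq1−eq3, eq1−eq2 (x²,y² cancel):
  -122.512·x − 75.472·y = 3917.753028
  -116.986·x + 50.652·y = 1806.581049
det = -122.512·50.652 − -75.472·-116.986 = -15034.645216
x = (3917.753028·50.652 − -75.472·1806.581049) / -15034.645216 = -22.267789
y = (-122.512·1806.581049 − 3917.753028·-116.986) / -15034.645216 = -15.763219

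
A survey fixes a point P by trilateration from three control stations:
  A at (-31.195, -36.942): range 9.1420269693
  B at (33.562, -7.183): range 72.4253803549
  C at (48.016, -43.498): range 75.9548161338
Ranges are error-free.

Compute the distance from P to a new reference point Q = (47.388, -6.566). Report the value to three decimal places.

84.759

eq1: (x + 31.195)² + (y + 36.942)² = 9.1420269693²
eq2: (x − 33.562)² + (y + 7.183)² = 72.4253803549²
eq3: (x − 48.016)² + (y + 43.498)² = 75.9548161338²
eq3−eq1, eq3−eq2 (x²,y² cancel):
  -158.422·x + 13.112·y = 3825.784566
  -28.908·x + 72.630·y = -2495.910553
det = -158.422·72.630 − 13.112·-28.908 = -11127.148164
x = (3825.784566·72.630 − 13.112·-2495.910553) / -11127.148164 = -27.913092
y = (-158.422·-2495.910553 − 3825.784566·-28.908) / -11127.148164 = -45.474628
|P − Q| = √((-27.913092 − 47.388)² + (-45.474628 − -6.566)²) = 84.759282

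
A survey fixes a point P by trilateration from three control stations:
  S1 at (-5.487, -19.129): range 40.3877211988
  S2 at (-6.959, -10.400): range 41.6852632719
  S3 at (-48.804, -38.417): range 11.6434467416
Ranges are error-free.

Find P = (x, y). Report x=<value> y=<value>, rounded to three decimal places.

eq1: (x + 5.487)² + (y + 19.129)² = 40.3877211988²
eq2: (x + 6.959)² + (y + 10.400)² = 41.6852632719²
eq3: (x + 48.804)² + (y + 38.417)² = 11.6434467416²
eq3−eq2, eq3−eq1 (x²,y² cancel):
  83.690·x + 56.034·y = -5303.199946
  86.634·x + 38.576·y = -4957.268667
det = 83.690·38.576 − 56.034·86.634 = -1626.024116
x = (-5303.199946·38.576 − 56.034·-4957.268667) / -1626.024116 = -45.017384
y = (83.690·-4957.268667 − -5303.199946·86.634) / -1626.024116 = -27.406487

x=-45.017 y=-27.406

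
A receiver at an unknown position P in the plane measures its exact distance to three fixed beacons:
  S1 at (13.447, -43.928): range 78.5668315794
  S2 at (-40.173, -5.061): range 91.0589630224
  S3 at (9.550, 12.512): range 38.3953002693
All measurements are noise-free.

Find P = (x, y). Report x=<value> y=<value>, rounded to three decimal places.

x=44.593 y=28.201

eq1: (x − 13.447)² + (y + 43.928)² = 78.5668315794²
eq2: (x + 40.173)² + (y + 5.061)² = 91.0589630224²
eq3: (x − 9.550)² + (y − 12.512)² = 38.3953002693²
eq2−eq1, eq2−eq3 (x²,y² cancel):
  107.240·x − 77.734·y = 2589.995065
  99.446·x + 35.146·y = 5425.804658
det = 107.240·35.146 − -77.734·99.446 = 11499.392404
x = (2589.995065·35.146 − -77.734·5425.804658) / 11499.392404 = 44.593440
y = (107.240·5425.804658 − 2589.995065·99.446) / 11499.392404 = 28.201372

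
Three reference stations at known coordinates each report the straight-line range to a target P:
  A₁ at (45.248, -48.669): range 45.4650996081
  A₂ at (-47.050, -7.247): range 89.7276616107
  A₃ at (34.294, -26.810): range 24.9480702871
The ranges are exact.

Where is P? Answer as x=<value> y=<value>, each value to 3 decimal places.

eq1: (x − 45.248)² + (y + 48.669)² = 45.4650996081²
eq2: (x + 47.050)² + (y + 7.247)² = 89.7276616107²
eq3: (x − 34.294)² + (y + 26.810)² = 24.9480702871²
eq3−eq1, eq3−eq2 (x²,y² cancel):
  21.908·x − 43.718·y = 1076.529458
  -162.688·x + 39.126·y = -7057.280074
det = 21.908·39.126 − -43.718·-162.688 = -6255.221576
x = (1076.529458·39.126 − -43.718·-7057.280074) / -6255.221576 = 42.589999
y = (21.908·-7057.280074 − 1076.529458·-162.688) / -6255.221576 = -3.281664

x=42.590 y=-3.282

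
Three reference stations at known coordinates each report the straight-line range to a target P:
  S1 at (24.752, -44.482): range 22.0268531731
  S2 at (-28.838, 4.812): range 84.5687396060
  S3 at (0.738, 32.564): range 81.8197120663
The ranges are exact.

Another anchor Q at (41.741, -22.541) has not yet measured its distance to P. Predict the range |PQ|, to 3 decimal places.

eq1: (x − 24.752)² + (y + 44.482)² = 22.0268531731²
eq2: (x + 28.838)² + (y − 4.812)² = 84.5687396060²
eq3: (x − 0.738)² + (y − 32.564)² = 81.8197120663²
eq3−eq1, eq3−eq2 (x²,y² cancel):
  48.028·x − 154.092·y = 7739.634110
  -59.152·x − 55.504·y = -663.579588
det = 48.028·-55.504 − -154.092·-59.152 = -11780.596096
x = (7739.634110·-55.504 − -154.092·-663.579588) / -11780.596096 = 45.144826
y = (48.028·-663.579588 − 7739.634110·-59.152) / -11780.596096 = -36.156442
|P − Q| = √((45.144826 − 41.741)² + (-36.156442 − -22.541)²) = 14.034468

14.034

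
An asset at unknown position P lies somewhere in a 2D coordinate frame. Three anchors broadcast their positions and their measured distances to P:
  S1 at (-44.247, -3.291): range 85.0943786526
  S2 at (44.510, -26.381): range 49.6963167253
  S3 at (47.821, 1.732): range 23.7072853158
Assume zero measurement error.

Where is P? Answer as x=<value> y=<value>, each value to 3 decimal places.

x=36.778 y=22.710

eq1: (x + 44.247)² + (y + 3.291)² = 85.0943786526²
eq2: (x − 44.510)² + (y + 26.381)² = 49.6963167253²
eq3: (x − 47.821)² + (y − 1.732)² = 23.7072853158²
eq1−eq3, eq1−eq2 (x²,y² cancel):
  184.136·x + 10.046·y = 7000.238076
  177.514·x − 46.180·y = 5479.798953
det = 184.136·-46.180 − 10.046·177.514 = -10286.706124
x = (7000.238076·-46.180 − 10.046·5479.798953) / -10286.706124 = 36.777667
y = (184.136·5479.798953 − 7000.238076·177.514) / -10286.706124 = 22.710088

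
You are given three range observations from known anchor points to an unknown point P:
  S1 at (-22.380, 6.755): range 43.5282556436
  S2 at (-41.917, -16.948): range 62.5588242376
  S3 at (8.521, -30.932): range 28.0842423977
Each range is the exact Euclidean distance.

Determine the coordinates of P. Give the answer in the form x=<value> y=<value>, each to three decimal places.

x=19.507 y=-5.086

eq1: (x + 22.380)² + (y − 6.755)² = 43.5282556436²
eq2: (x + 41.917)² + (y + 16.948)² = 62.5588242376²
eq3: (x − 8.521)² + (y + 30.932)² = 28.0842423977²
eq3−eq2, eq3−eq1 (x²,y² cancel):
  -100.876·x + 27.968·y = -2110.008291
  -61.802·x + 75.374·y = -1588.886008
det = -100.876·75.374 − 27.968·-61.802 = -5874.949288
x = (-2110.008291·75.374 − 27.968·-1588.886008) / -5874.949288 = 19.506858
y = (-100.876·-1588.886008 − -2110.008291·-61.802) / -5874.949288 = -5.085615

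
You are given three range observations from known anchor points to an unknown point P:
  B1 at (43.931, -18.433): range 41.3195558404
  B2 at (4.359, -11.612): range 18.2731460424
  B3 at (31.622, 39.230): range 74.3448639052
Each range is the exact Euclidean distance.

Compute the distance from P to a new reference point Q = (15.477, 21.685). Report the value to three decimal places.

eq1: (x − 43.931)² + (y + 18.433)² = 41.3195558404²
eq2: (x − 4.359)² + (y + 11.612)² = 18.2731460424²
eq3: (x − 31.622)² + (y − 39.230)² = 74.3448639052²
eq1−eq2, eq1−eq3 (x²,y² cancel):
  -79.144·x + 13.642·y = -742.470996
  -24.618·x + 115.326·y = -3550.617560
det = -79.144·115.326 − 13.642·-24.618 = -8791.522188
x = (-742.470996·115.326 − 13.642·-3550.617560) / -8791.522188 = 4.230062
y = (-79.144·-3550.617560 − -742.470996·-24.618) / -8791.522188 = -29.884691
|P − Q| = √((4.230062 − 15.477)² + (-29.884691 − 21.685)²) = 52.781878

52.782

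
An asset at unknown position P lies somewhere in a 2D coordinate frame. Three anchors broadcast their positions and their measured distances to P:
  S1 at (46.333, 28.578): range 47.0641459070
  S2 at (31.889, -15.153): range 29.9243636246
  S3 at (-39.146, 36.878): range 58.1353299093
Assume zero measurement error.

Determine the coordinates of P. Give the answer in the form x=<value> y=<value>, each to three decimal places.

x=7.431 y=2.089

eq1: (x − 46.333)² + (y − 28.578)² = 47.0641459070²
eq2: (x − 31.889)² + (y + 15.153)² = 29.9243636246²
eq3: (x + 39.146)² + (y − 36.878)² = 58.1353299093²
eq1−eq3, eq1−eq2 (x²,y² cancel):
  -170.958·x + 16.600·y = -1235.735527
  -28.888·x − 87.462·y = -397.360951
det = -170.958·-87.462 − 16.600·-28.888 = 15431.869396
x = (-1235.735527·-87.462 − 16.600·-397.360951) / 15431.869396 = 7.431121
y = (-170.958·-397.360951 − -1235.735527·-28.888) / 15431.869396 = 2.088801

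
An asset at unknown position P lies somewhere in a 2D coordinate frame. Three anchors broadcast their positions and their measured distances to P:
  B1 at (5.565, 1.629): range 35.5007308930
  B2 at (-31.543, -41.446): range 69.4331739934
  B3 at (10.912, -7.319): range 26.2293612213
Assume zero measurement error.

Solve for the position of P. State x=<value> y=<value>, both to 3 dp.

x=34.256 y=-19.278

eq1: (x − 5.565)² + (y − 1.629)² = 35.5007308930²
eq2: (x + 31.543)² + (y + 41.446)² = 69.4331739934²
eq3: (x − 10.912)² + (y + 7.319)² = 26.2293612213²
eq3−eq2, eq3−eq1 (x²,y² cancel):
  -84.910·x − 68.254·y = -1592.894001
  -10.694·x + 17.896·y = -711.339143
det = -84.910·17.896 − -68.254·-10.694 = -2249.457636
x = (-1592.894001·17.896 − -68.254·-711.339143) / -2249.457636 = 34.256334
y = (-84.910·-711.339143 − -1592.894001·-10.694) / -2249.457636 = -19.278157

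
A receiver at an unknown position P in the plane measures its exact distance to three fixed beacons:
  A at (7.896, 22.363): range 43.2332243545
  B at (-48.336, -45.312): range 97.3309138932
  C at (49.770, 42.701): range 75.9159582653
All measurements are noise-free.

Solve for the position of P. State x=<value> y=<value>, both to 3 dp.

eq1: (x − 7.896)² + (y − 22.363)² = 43.2332243545²
eq2: (x + 48.336)² + (y + 45.312)² = 97.3309138932²
eq3: (x − 49.770)² + (y − 42.701)² = 75.9159582653²
eq1−eq2, eq1−eq3 (x²,y² cancel):
  -112.464·x − 135.350·y = -3777.099456
  83.748·x + 40.676·y = -156.143315
det = -112.464·40.676 − -135.350·83.748 = 6760.706136
x = (-3777.099456·40.676 − -135.350·-156.143315) / 6760.706136 = -25.851042
y = (-112.464·-156.143315 − -3777.099456·83.748) / 6760.706136 = 49.386117

x=-25.851 y=49.386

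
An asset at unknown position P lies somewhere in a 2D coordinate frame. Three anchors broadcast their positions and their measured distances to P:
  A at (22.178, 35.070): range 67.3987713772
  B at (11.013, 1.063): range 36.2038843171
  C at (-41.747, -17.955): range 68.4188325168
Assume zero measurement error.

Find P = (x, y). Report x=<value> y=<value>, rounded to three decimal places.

eq1: (x − 22.178)² + (y − 35.070)² = 67.3987713772²
eq2: (x − 11.013)² + (y − 1.063)² = 36.2038843171²
eq3: (x + 41.747)² + (y + 17.955)² = 68.4188325168²
eq3−eq1, eq3−eq2 (x²,y² cancel):
  127.850·x + 106.050·y = -204.883190
  105.520·x + 38.036·y = 1427.637507
det = 127.850·38.036 − 106.050·105.520 = -6327.493400
x = (-204.883190·38.036 − 106.050·1427.637507) / -6327.493400 = 25.159077
y = (127.850·1427.637507 − -204.883190·105.520) / -6327.493400 = -32.262812

x=25.159 y=-32.263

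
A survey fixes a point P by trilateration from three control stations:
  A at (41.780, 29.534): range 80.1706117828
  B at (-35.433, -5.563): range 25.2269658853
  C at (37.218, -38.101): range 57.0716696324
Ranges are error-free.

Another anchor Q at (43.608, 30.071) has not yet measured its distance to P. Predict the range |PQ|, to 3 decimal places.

81.896

eq1: (x − 41.780)² + (y − 29.534)² = 80.1706117828²
eq2: (x + 35.433)² + (y + 5.563)² = 25.2269658853²
eq3: (x − 37.218)² + (y + 38.101)² = 57.0716696324²
eq2−eq1, eq2−eq3 (x²,y² cancel):
  154.426·x + 70.194·y = -4459.546088
  145.302·x − 65.076·y = -1070.354400
det = 154.426·-65.076 − 70.194·145.302 = -20248.754964
x = (-4459.546088·-65.076 − 70.194·-1070.354400) / -20248.754964 = -18.042684
y = (154.426·-1070.354400 − -4459.546088·145.302) / -20248.754964 = -23.838029
|P − Q| = √((-18.042684 − 43.608)² + (-23.838029 − 30.071)²) = 81.896216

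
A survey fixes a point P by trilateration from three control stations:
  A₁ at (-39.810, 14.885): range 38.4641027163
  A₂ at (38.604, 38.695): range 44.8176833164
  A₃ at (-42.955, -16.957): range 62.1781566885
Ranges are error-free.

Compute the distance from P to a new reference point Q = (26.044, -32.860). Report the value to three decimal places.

73.109

eq1: (x + 39.810)² + (y − 14.885)² = 38.4641027163²
eq2: (x − 38.604)² + (y − 38.695)² = 44.8176833164²
eq3: (x + 42.955)² + (y + 16.957)² = 62.1781566885²
eq1−eq3, eq1−eq2 (x²,y² cancel):
  -6.290·x − 63.684·y = -2060.363422
  156.828·x + 47.620·y = 652.034976
det = -6.290·47.620 − -63.684·156.828 = 9687.904552
x = (-2060.363422·47.620 − -63.684·652.034976) / 9687.904552 = -5.841337
y = (-6.290·652.034976 − -2060.363422·156.828) / 9687.904552 = 32.929864
|P − Q| = √((-5.841337 − 26.044)² + (32.929864 − -32.860)²) = 73.109376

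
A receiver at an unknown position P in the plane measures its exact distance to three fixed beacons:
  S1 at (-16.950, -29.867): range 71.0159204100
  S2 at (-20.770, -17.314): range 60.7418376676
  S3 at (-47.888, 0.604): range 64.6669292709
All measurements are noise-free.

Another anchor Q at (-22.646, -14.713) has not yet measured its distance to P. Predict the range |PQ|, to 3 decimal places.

eq1: (x + 16.950)² + (y + 29.867)² = 71.0159204100²
eq2: (x + 20.770)² + (y + 17.314)² = 60.7418376676²
eq3: (x + 47.888)² + (y − 0.604)² = 64.6669292709²
eq3−eq1, eq3−eq2 (x²,y² cancel):
  61.876·x − 60.942·y = -1975.734381
  54.236·x − 35.836·y = -1070.216966
det = 61.876·-35.836 − -60.942·54.236 = 1087.861976
x = (-1975.734381·-35.836 − -60.942·-1070.216966) / 1087.861976 = 5.130481
y = (61.876·-1070.216966 − -1975.734381·54.236) / 1087.861976 = 37.629024
|P − Q| = √((5.130481 − -22.646)² + (37.629024 − -14.713)²) = 59.255552

59.256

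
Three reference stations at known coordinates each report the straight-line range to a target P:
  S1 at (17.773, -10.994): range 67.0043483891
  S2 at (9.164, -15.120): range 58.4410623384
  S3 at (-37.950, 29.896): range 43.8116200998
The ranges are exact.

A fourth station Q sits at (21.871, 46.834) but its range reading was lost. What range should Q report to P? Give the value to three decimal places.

eq1: (x − 17.773)² + (y + 10.994)² = 67.0043483891²
eq2: (x − 9.164)² + (y + 15.120)² = 58.4410623384²
eq3: (x + 37.950)² + (y − 29.896)² = 43.8116200998²
eq1−eq2, eq1−eq3 (x²,y² cancel):
  -17.218·x − 8.252·y = 950.070667
  -111.446·x + 81.780·y = 4467.350398
det = -17.218·81.780 − -8.252·-111.446 = -2327.740432
x = (950.070667·81.780 − -8.252·4467.350398) / -2327.740432 = -49.215691
y = (-17.218·4467.350398 − 950.070667·-111.446) / -2327.740432 = -12.442425
|P − Q| = √((-49.215691 − 21.871)² + (-12.442425 − 46.834)²) = 92.558156

92.558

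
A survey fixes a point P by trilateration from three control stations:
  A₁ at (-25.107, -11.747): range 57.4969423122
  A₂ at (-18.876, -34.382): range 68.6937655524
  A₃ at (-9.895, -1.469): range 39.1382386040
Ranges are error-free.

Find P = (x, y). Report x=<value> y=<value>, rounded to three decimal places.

eq1: (x + 25.107)² + (y + 11.747)² = 57.4969423122²
eq2: (x + 18.876)² + (y + 34.382)² = 68.6937655524²
eq3: (x + 9.895)² + (y + 1.469)² = 39.1382386040²
eq1−eq2, eq1−eq3 (x²,y² cancel):
  12.462·x − 45.270·y = -642.863209
  30.424·x + 20.556·y = 1105.812182
det = 12.462·20.556 − -45.270·30.424 = 1633.463352
x = (-642.863209·20.556 − -45.270·1105.812182) / 1633.463352 = 22.556626
y = (12.462·1105.812182 − -642.863209·30.424) / 1633.463352 = 20.410070

x=22.557 y=20.410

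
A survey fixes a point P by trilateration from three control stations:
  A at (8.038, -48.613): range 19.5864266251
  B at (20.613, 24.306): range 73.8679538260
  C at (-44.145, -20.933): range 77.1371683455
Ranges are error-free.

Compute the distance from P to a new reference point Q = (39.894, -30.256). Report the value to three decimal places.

eq1: (x − 8.038)² + (y + 48.613)² = 19.5864266251²
eq2: (x − 20.613)² + (y − 24.306)² = 73.8679538260²
eq3: (x + 44.145)² + (y + 20.933)² = 77.1371683455²
eq2−eq3, eq2−eq1 (x²,y² cancel):
  -129.516·x − 90.478·y = 877.625971
  -25.150·x − 145.838·y = 6485.002303
det = -129.516·-145.838 − -90.478·-25.150 = 16612.832708
x = (877.625971·-145.838 − -90.478·6485.002303) / 16612.832708 = 27.614726
y = (-129.516·6485.002303 − 877.625971·-25.150) / 16612.832708 = -49.229369
|P − Q| = √((27.614726 − 39.894)² + (-49.229369 − -30.256)²) = 22.600205

22.600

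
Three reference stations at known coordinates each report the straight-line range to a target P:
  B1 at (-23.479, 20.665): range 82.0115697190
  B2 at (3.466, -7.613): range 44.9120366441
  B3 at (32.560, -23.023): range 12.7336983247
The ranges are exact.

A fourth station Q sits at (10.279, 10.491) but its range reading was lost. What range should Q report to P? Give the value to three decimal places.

eq1: (x + 23.479)² + (y − 20.665)² = 82.0115697190²
eq2: (x − 3.466)² + (y + 7.613)² = 44.9120366441²
eq3: (x − 32.560)² + (y + 23.023)² = 12.7336983247²
eq3−eq2, eq3−eq1 (x²,y² cancel):
  -58.188·x + 30.820·y = -3375.185167
  -112.078·x + 87.376·y = -7175.656958
det = -58.188·87.376 − 30.820·-112.078 = -1629.990728
x = (-3375.185167·87.376 − 30.820·-7175.656958) / -1629.990728 = 45.249602
y = (-58.188·-7175.656958 − -3375.185167·-112.078) / -1629.990728 = -24.081808
|P − Q| = √((45.249602 − 10.279)² + (-24.081808 − 10.491)²) = 49.175421

49.175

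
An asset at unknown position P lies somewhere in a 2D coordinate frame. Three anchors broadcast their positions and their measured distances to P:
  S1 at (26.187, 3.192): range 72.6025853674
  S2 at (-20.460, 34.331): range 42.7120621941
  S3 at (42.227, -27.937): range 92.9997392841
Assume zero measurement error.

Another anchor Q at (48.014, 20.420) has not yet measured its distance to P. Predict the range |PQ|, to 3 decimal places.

96.481

eq1: (x − 26.187)² + (y − 3.192)² = 72.6025853674²
eq2: (x + 20.460)² + (y − 34.331)² = 42.7120621941²
eq3: (x − 42.227)² + (y + 27.937)² = 92.9997392841²
eq2−eq3, eq2−eq1 (x²,y² cancel):
  125.374·x − 124.536·y = -5858.264913
  93.294·x − 62.278·y = -4348.096473
det = 125.374·-62.278 − -124.536·93.294 = 3810.419612
x = (-5858.264913·-62.278 − -124.536·-4348.096473) / 3810.419612 = -46.360647
y = (125.374·-4348.096473 − -5858.264913·93.294) / 3810.419612 = 0.368127
|P − Q| = √((-46.360647 − 48.014)² + (0.368127 − 20.420)²) = 96.481354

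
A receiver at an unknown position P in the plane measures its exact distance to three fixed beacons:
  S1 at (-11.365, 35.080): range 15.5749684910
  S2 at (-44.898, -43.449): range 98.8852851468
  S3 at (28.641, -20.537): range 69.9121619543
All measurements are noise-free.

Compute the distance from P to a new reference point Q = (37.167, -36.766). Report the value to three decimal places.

eq1: (x + 11.365)² + (y − 35.080)² = 15.5749684910²
eq2: (x + 44.898)² + (y + 43.449)² = 98.8852851468²
eq3: (x − 28.641)² + (y + 20.537)² = 69.9121619543²
eq1−eq2, eq1−eq3 (x²,y² cancel):
  -67.066·x − 157.058·y = -6991.843595
  80.012·x − 111.234·y = -4762.825121
det = -67.066·-111.234 − -157.058·80.012 = 20026.544140
x = (-6991.843595·-111.234 − -157.058·-4762.825121) / 20026.544140 = 1.482579
y = (-67.066·-4762.825121 − -6991.843595·80.012) / 20026.544140 = 43.884507
|P − Q| = √((1.482579 − 37.167)² + (43.884507 − -36.766)²) = 88.192302

88.192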